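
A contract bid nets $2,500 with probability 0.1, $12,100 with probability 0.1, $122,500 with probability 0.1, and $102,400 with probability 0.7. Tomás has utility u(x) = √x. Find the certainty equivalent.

$75,625

E[u] = 0.1·√2500 + 0.1·√12100 + 0.1·√122500 + 0.7·√102400 = 0.1·50 + 0.1·110 + 0.1·350 + 0.7·320 = 275
CE = (275)² = 75625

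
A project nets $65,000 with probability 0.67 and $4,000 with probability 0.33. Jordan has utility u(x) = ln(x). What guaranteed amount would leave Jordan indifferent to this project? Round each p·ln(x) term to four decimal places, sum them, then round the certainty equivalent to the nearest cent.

$25,900.05

E[u] = 0.67·ln(65000) + 0.33·ln(4000) = 7.4250 + 2.7370 = 10.1620
CE = e^10.1620 ≈ 25900.05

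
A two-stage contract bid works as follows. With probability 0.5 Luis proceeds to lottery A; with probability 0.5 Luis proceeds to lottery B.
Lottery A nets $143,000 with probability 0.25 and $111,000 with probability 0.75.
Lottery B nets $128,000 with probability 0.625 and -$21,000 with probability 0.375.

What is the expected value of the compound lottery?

$95,562.50

EV(A) = 0.25 × 143000 + 0.75 × 111000 = 35750 + 83250 = 119000
EV(B) = 0.625 × 128000 + 0.375 × (-21000) = 80000 − 7875 = 72125
Overall = 0.5 × 119000 + 0.5 × 72125 = 59500 + 36062.5 = 95562.5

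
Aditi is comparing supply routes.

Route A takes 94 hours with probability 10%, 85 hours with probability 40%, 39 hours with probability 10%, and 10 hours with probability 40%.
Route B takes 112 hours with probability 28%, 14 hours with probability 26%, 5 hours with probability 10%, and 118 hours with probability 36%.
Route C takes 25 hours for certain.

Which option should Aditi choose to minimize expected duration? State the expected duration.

Route C (25 hours)

Route A = 0.1 × 94 + 0.4 × 85 + 0.1 × 39 + 0.4 × 10 = 9.4 + 34 + 3.9 + 4 = 51.3
Route B = 0.28 × 112 + 0.26 × 14 + 0.1 × 5 + 0.36 × 118 = 31.36 + 3.64 + 0.5 + 42.48 = 77.98
Route C: 25 (certain)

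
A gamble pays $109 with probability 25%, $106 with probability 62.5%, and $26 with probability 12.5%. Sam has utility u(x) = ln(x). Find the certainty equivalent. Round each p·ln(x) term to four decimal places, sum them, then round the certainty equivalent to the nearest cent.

$89.54

E[u] = 0.25·ln(109) + 0.625·ln(106) + 0.125·ln(26) = 1.1728 + 2.9146 + 0.4073 = 4.4947
CE = e^4.4947 ≈ 89.54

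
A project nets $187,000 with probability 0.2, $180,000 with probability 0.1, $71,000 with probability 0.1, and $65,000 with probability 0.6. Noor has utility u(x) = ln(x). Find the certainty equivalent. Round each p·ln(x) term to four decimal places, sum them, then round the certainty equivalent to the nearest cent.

E[u] = 0.2·ln(187000) + 0.1·ln(180000) + 0.1·ln(71000) + 0.6·ln(65000) = 2.4278 + 1.2101 + 1.1170 + 6.6493 = 11.4042
CE = e^11.4042 ≈ 89697.66

$89,697.66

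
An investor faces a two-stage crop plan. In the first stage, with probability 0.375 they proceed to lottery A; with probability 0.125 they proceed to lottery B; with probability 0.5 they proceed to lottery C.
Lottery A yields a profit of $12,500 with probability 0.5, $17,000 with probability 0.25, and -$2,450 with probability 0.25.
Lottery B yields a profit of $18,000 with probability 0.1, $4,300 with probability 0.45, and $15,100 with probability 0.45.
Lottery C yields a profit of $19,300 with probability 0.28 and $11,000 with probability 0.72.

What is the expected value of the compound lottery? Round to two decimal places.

EV(A) = 0.5 × 12500 + 0.25 × 17000 + 0.25 × (-2450) = 6250 + 4250 − 612.5 = 9887.5
EV(B) = 0.1 × 18000 + 0.45 × 4300 + 0.45 × 15100 = 1800 + 1935 + 6795 = 10530
EV(C) = 0.28 × 19300 + 0.72 × 11000 = 5404 + 7920 = 13324
Overall = 0.375 × 9887.5 + 0.125 × 10530 + 0.5 × 13324 = 3707.8125 + 1316.25 + 6662 = 11686.0625

$11,686.06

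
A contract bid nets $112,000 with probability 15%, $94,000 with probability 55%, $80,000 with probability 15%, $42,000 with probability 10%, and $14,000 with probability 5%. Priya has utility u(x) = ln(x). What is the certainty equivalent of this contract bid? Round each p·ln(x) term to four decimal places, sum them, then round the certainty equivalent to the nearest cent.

$79,007.65

E[u] = 0.15·ln(112000) + 0.55·ln(94000) + 0.15·ln(80000) + 0.1·ln(42000) + 0.05·ln(14000) = 1.7439 + 6.2981 + 1.6935 + 1.0645 + 0.4773 = 11.2773
CE = e^11.2773 ≈ 79007.65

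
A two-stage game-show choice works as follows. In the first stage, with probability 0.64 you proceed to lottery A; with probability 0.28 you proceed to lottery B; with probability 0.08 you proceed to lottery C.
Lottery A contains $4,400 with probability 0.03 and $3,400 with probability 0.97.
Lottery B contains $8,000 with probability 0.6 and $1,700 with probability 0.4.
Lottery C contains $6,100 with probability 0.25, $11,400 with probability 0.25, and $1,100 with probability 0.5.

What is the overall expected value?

$4,123.60

EV(A) = 0.03 × 4400 + 0.97 × 3400 = 132 + 3298 = 3430
EV(B) = 0.6 × 8000 + 0.4 × 1700 = 4800 + 680 = 5480
EV(C) = 0.25 × 6100 + 0.25 × 11400 + 0.5 × 1100 = 1525 + 2850 + 550 = 4925
Overall = 0.64 × 3430 + 0.28 × 5480 + 0.08 × 4925 = 2195.2 + 1534.4 + 394 = 4123.6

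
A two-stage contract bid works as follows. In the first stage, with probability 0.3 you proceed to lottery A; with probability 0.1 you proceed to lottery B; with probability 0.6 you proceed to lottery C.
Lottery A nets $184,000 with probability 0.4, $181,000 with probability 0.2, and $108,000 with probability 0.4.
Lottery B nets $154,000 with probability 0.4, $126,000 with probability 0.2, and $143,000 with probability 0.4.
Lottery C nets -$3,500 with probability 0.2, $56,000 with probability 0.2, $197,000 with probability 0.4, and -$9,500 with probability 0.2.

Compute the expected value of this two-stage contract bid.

$112,740

EV(A) = 0.4 × 184000 + 0.2 × 181000 + 0.4 × 108000 = 73600 + 36200 + 43200 = 153000
EV(B) = 0.4 × 154000 + 0.2 × 126000 + 0.4 × 143000 = 61600 + 25200 + 57200 = 144000
EV(C) = 0.2 × (-3500) + 0.2 × 56000 + 0.4 × 197000 + 0.2 × (-9500) = -700 + 11200 + 78800 − 1900 = 87400
Overall = 0.3 × 153000 + 0.1 × 144000 + 0.6 × 87400 = 45900 + 14400 + 52440 = 112740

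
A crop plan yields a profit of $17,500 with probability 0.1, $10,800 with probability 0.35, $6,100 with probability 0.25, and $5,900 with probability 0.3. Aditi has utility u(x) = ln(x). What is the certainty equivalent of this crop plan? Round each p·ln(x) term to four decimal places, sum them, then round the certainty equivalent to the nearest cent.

E[u] = 0.1·ln(17500) + 0.35·ln(10800) + 0.25·ln(6100) + 0.3·ln(5900) = 0.9770 + 3.2506 + 2.1790 + 2.6048 = 9.0114
CE = e^9.0114 ≈ 8195.99

$8,195.99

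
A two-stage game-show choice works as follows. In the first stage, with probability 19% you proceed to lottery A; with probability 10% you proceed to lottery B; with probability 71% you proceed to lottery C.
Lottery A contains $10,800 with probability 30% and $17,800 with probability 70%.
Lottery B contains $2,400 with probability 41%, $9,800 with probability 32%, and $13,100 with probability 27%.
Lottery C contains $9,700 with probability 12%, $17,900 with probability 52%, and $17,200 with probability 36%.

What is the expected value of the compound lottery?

$15,580.14

EV(A) = 0.3 × 10800 + 0.7 × 17800 = 3240 + 12460 = 15700
EV(B) = 0.41 × 2400 + 0.32 × 9800 + 0.27 × 13100 = 984 + 3136 + 3537 = 7657
EV(C) = 0.12 × 9700 + 0.52 × 17900 + 0.36 × 17200 = 1164 + 9308 + 6192 = 16664
Overall = 0.19 × 15700 + 0.1 × 7657 + 0.71 × 16664 = 2983 + 765.7 + 11831.44 = 15580.14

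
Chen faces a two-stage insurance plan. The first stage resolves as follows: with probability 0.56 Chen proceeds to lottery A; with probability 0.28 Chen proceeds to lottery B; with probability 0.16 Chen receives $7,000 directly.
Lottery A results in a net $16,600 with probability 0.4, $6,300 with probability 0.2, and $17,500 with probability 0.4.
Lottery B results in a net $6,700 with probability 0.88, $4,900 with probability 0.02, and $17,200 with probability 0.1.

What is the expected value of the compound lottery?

$11,623.92

EV(A) = 0.4 × 16600 + 0.2 × 6300 + 0.4 × 17500 = 6640 + 1260 + 7000 = 14900
EV(B) = 0.88 × 6700 + 0.02 × 4900 + 0.1 × 17200 = 5896 + 98 + 1720 = 7714
Branch C: 7000 (certain)
Overall = 0.56 × 14900 + 0.28 × 7714 + 0.16 × 7000 = 8344 + 2159.92 + 1120 = 11623.92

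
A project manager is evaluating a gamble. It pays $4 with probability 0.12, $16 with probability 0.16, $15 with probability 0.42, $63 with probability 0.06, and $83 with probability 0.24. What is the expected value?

$33.04

EV = 0.12 × 4 + 0.16 × 16 + 0.42 × 15 + 0.06 × 63 + 0.24 × 83 = 0.48 + 2.56 + 6.3 + 3.78 + 19.92 = 33.04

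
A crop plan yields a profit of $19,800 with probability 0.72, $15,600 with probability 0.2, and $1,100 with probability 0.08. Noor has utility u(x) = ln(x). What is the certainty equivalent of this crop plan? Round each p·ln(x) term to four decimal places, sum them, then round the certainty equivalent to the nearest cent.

E[u] = 0.72·ln(19800) + 0.2·ln(15600) + 0.08·ln(1100) = 7.1233 + 1.9310 + 0.5602 = 9.6145
CE = e^9.6145 ≈ 14980.43

$14,980.43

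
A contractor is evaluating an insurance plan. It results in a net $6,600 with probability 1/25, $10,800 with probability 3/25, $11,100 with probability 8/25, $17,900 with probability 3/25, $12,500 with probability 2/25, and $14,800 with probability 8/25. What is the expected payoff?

EV = 1/25 × 6600 + 3/25 × 10800 + 8/25 × 11100 + 3/25 × 17900 + 2/25 × 12500 + 8/25 × 14800 = 264 + 1296 + 3552 + 2148 + 1000 + 4736 = 12996

$12,996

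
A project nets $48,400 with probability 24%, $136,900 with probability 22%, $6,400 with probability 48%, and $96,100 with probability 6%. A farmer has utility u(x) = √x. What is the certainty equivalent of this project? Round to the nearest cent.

$36,557.44

E[u] = 0.24·√48400 + 0.22·√136900 + 0.48·√6400 + 0.06·√96100 = 0.24·220 + 0.22·370 + 0.48·80 + 0.06·310 = 191.2
CE = (191.2)² = 36557.44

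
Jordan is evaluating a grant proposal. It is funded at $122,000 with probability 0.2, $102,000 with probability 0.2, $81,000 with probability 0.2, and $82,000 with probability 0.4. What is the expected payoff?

EV = 0.2 × 122000 + 0.2 × 102000 + 0.2 × 81000 + 0.4 × 82000 = 24400 + 20400 + 16200 + 32800 = 93800

$93,800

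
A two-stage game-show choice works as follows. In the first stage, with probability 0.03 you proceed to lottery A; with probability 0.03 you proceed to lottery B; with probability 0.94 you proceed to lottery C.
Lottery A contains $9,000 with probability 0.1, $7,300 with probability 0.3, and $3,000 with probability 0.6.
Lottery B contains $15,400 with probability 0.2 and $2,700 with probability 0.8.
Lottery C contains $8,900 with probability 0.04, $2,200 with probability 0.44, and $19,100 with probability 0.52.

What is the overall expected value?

EV(A) = 0.1 × 9000 + 0.3 × 7300 + 0.6 × 3000 = 900 + 2190 + 1800 = 4890
EV(B) = 0.2 × 15400 + 0.8 × 2700 = 3080 + 2160 = 5240
EV(C) = 0.04 × 8900 + 0.44 × 2200 + 0.52 × 19100 = 356 + 968 + 9932 = 11256
Overall = 0.03 × 4890 + 0.03 × 5240 + 0.94 × 11256 = 146.7 + 157.2 + 10580.64 = 10884.54

$10,884.54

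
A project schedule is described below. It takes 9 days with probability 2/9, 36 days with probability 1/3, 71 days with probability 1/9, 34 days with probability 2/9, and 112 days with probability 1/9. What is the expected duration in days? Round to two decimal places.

EV = 2/9 × 9 + 1/3 × 36 + 1/9 × 71 + 2/9 × 34 + 1/9 × 112 = 2 + 12 + 7.8889 + 7.5556 + 12.4444 = 41.8889

41.89 days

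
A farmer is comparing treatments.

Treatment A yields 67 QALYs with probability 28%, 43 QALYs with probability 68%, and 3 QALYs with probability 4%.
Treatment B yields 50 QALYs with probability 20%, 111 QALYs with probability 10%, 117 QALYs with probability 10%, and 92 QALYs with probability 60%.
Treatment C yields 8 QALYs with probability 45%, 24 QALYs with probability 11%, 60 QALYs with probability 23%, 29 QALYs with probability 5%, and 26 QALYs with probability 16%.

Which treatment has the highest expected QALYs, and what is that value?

Treatment B (88 QALYs)

Treatment A = 0.28 × 67 + 0.68 × 43 + 0.04 × 3 = 18.76 + 29.24 + 0.12 = 48.12
Treatment B = 0.2 × 50 + 0.1 × 111 + 0.1 × 117 + 0.6 × 92 = 10 + 11.1 + 11.7 + 55.2 = 88
Treatment C = 0.45 × 8 + 0.11 × 24 + 0.23 × 60 + 0.05 × 29 + 0.16 × 26 = 3.6 + 2.64 + 13.8 + 1.45 + 4.16 = 25.65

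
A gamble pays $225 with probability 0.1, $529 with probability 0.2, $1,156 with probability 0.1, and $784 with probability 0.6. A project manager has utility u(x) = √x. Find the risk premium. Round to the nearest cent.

E[u] = 0.1·√225 + 0.2·√529 + 0.1·√1156 + 0.6·√784 = 0.1·15 + 0.2·23 + 0.1·34 + 0.6·28 = 26.3
CE = (26.3)² = 691.69
Risk premium = EV − CE = 714.3 − 691.69 = 22.61

$22.61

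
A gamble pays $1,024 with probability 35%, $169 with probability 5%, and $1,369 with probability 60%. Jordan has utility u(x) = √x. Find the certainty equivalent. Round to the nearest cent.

E[u] = 0.35·√1024 + 0.05·√169 + 0.6·√1369 = 0.35·32 + 0.05·13 + 0.6·37 = 34.05
CE = (34.05)² = 1159.4025

$1,159.40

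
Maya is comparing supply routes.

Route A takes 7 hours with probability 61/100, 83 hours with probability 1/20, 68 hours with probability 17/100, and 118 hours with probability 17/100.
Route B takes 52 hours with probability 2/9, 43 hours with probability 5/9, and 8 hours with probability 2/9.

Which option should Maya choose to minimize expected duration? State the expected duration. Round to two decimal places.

Route B (37.22 hours)

Route A = 61/100 × 7 + 1/20 × 83 + 17/100 × 68 + 17/100 × 118 = 4.27 + 4.15 + 11.56 + 20.06 = 40.04
Route B = 2/9 × 52 + 5/9 × 43 + 2/9 × 8 = 11.5556 + 23.8889 + 1.7778 = 37.2222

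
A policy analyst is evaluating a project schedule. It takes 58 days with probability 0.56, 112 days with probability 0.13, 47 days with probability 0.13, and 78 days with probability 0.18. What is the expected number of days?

EV = 0.56 × 58 + 0.13 × 112 + 0.13 × 47 + 0.18 × 78 = 32.48 + 14.56 + 6.11 + 14.04 = 67.19

67.19 days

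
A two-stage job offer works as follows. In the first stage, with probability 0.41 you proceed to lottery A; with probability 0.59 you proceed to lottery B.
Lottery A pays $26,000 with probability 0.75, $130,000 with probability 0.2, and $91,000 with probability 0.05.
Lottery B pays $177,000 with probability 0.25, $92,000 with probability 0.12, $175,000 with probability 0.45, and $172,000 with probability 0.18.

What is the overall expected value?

$117,870.50

EV(A) = 0.75 × 26000 + 0.2 × 130000 + 0.05 × 91000 = 19500 + 26000 + 4550 = 50050
EV(B) = 0.25 × 177000 + 0.12 × 92000 + 0.45 × 175000 + 0.18 × 172000 = 44250 + 11040 + 78750 + 30960 = 165000
Overall = 0.41 × 50050 + 0.59 × 165000 = 20520.5 + 97350 = 117870.5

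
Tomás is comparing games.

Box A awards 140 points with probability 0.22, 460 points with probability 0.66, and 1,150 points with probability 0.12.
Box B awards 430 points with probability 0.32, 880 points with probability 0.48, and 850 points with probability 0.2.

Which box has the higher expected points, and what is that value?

Box A = 0.22 × 140 + 0.66 × 460 + 0.12 × 1150 = 30.8 + 303.6 + 138 = 472.4
Box B = 0.32 × 430 + 0.48 × 880 + 0.2 × 850 = 137.6 + 422.4 + 170 = 730

Box B (730 points)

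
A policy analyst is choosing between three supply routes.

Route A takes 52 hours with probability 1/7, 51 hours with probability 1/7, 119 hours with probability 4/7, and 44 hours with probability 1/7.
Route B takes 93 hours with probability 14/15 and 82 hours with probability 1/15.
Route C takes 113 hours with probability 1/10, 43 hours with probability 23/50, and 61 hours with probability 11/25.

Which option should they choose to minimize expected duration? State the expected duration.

Route A = 1/7 × 52 + 1/7 × 51 + 4/7 × 119 + 1/7 × 44 = 7.4286 + 7.2857 + 68 + 6.2857 = 89
Route B = 14/15 × 93 + 1/15 × 82 = 86.8 + 5.4667 = 92.2667
Route C = 1/10 × 113 + 23/50 × 43 + 11/25 × 61 = 11.3 + 19.78 + 26.84 = 57.92

Route C (57.92 hours)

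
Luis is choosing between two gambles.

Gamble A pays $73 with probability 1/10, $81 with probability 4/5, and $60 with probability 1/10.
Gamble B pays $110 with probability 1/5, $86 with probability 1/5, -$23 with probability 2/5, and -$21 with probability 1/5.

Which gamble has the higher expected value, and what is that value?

Gamble A = 1/10 × 73 + 4/5 × 81 + 1/10 × 60 = 7.3 + 64.8 + 6 = 78.1
Gamble B = 1/5 × 110 + 1/5 × 86 + 2/5 × (-23) + 1/5 × (-21) = 22 + 17.2 − 9.2 − 4.2 = 25.8

Gamble A ($78.10)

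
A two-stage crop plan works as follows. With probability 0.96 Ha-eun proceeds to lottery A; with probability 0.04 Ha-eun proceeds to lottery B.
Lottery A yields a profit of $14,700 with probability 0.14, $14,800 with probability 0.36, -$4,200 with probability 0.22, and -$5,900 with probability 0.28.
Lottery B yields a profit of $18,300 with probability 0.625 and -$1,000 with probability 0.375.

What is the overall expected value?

$5,060.10

EV(A) = 0.14 × 14700 + 0.36 × 14800 + 0.22 × (-4200) + 0.28 × (-5900) = 2058 + 5328 − 924 − 1652 = 4810
EV(B) = 0.625 × 18300 + 0.375 × (-1000) = 11437.5 − 375 = 11062.5
Overall = 0.96 × 4810 + 0.04 × 11062.5 = 4617.6 + 442.5 = 5060.1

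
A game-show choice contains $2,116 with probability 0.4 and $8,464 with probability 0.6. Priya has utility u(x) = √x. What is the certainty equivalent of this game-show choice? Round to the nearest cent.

$5,416.96

E[u] = 0.4·√2116 + 0.6·√8464 = 0.4·46 + 0.6·92 = 73.6
CE = (73.6)² = 5416.96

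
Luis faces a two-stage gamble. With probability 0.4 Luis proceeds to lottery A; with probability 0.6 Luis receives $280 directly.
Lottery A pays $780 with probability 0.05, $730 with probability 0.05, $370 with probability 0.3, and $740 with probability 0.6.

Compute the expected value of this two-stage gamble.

$420.20

EV(A) = 0.05 × 780 + 0.05 × 730 + 0.3 × 370 + 0.6 × 740 = 39 + 36.5 + 111 + 444 = 630.5
Branch B: 280 (certain)
Overall = 0.4 × 630.5 + 0.6 × 280 = 252.2 + 168 = 420.2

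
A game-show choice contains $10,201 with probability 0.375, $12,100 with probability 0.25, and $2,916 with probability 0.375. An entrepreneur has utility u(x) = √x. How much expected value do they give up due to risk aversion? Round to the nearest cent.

E[u] = 0.375·√10201 + 0.25·√12100 + 0.375·√2916 = 0.375·101 + 0.25·110 + 0.375·54 = 85.625
CE = (85.625)² = 7331.640625
Risk premium = EV − CE = 7943.875 − 7331.640625 = 612.234375

$612.23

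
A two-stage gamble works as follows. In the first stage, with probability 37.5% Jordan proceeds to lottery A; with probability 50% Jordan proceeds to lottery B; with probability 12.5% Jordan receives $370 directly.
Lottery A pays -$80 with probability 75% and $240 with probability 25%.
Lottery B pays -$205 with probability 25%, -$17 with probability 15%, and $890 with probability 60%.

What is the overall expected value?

EV(A) = 0.75 × (-80) + 0.25 × 240 = -60 + 60 = 0
EV(B) = 0.25 × (-205) + 0.15 × (-17) + 0.6 × 890 = -51.25 − 2.55 + 534 = 480.2
Branch C: 370 (certain)
Overall = 0.375 × 0 + 0.5 × 480.2 + 0.125 × 370 = 0 + 240.1 + 46.25 = 286.35

$286.35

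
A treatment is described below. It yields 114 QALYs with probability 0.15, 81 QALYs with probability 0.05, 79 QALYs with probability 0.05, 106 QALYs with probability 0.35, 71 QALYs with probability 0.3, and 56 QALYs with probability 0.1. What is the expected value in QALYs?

89.1 QALYs

EV = 0.15 × 114 + 0.05 × 81 + 0.05 × 79 + 0.35 × 106 + 0.3 × 71 + 0.1 × 56 = 17.1 + 4.05 + 3.95 + 37.1 + 21.3 + 5.6 = 89.1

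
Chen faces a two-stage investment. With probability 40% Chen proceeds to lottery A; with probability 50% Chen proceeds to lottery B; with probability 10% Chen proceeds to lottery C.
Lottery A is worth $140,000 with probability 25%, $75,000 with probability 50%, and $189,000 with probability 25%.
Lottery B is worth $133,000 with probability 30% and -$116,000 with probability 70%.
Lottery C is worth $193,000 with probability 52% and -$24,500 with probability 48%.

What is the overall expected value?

$36,110

EV(A) = 0.25 × 140000 + 0.5 × 75000 + 0.25 × 189000 = 35000 + 37500 + 47250 = 119750
EV(B) = 0.3 × 133000 + 0.7 × (-116000) = 39900 − 81200 = -41300
EV(C) = 0.52 × 193000 + 0.48 × (-24500) = 100360 − 11760 = 88600
Overall = 0.4 × 119750 + 0.5 × (-41300) + 0.1 × 88600 = 47900 − 20650 + 8860 = 36110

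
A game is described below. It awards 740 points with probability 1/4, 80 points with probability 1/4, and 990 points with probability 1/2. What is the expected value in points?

700 points

EV = 1/4 × 740 + 1/4 × 80 + 1/2 × 990 = 185 + 20 + 495 = 700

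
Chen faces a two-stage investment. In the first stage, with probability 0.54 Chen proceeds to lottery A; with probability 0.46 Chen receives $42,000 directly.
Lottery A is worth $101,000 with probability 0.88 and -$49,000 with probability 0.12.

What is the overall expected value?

$64,140

EV(A) = 0.88 × 101000 + 0.12 × (-49000) = 88880 − 5880 = 83000
Branch B: 42000 (certain)
Overall = 0.54 × 83000 + 0.46 × 42000 = 44820 + 19320 = 64140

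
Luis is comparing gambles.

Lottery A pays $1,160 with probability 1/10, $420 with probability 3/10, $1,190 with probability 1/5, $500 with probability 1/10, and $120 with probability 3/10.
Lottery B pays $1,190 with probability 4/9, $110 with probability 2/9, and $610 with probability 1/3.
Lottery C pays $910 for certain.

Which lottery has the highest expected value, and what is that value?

Lottery C ($910)

Lottery A = 1/10 × 1160 + 3/10 × 420 + 1/5 × 1190 + 1/10 × 500 + 3/10 × 120 = 116 + 126 + 238 + 50 + 36 = 566
Lottery B = 4/9 × 1190 + 2/9 × 110 + 1/3 × 610 = 528.8889 + 24.4444 + 203.3333 = 756.6667
Lottery C: 910 (certain)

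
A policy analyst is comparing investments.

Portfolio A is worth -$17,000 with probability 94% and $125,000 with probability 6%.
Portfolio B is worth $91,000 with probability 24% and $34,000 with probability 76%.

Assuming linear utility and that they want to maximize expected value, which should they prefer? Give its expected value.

Portfolio B ($47,680)

Portfolio A = 0.94 × (-17000) + 0.06 × 125000 = -15980 + 7500 = -8480
Portfolio B = 0.24 × 91000 + 0.76 × 34000 = 21840 + 25840 = 47680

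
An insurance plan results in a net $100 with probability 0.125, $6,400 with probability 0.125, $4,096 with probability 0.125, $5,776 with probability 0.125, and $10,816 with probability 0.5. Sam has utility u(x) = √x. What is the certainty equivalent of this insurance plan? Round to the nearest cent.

$6,520.56

E[u] = 0.125·√100 + 0.125·√6400 + 0.125·√4096 + 0.125·√5776 + 0.5·√10816 = 0.125·10 + 0.125·80 + 0.125·64 + 0.125·76 + 0.5·104 = 80.75
CE = (80.75)² = 6520.5625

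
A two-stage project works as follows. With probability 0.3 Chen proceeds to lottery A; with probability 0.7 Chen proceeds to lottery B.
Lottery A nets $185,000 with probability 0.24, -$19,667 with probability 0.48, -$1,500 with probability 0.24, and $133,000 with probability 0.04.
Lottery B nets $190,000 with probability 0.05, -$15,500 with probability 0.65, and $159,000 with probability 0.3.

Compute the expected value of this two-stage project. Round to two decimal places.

$44,963.45

EV(A) = 0.24 × 185000 + 0.48 × (-19667) + 0.24 × (-1500) + 0.04 × 133000 = 44400 − 9440.16 − 360 + 5320 = 39919.84
EV(B) = 0.05 × 190000 + 0.65 × (-15500) + 0.3 × 159000 = 9500 − 10075 + 47700 = 47125
Overall = 0.3 × 39919.84 + 0.7 × 47125 = 11975.952 + 32987.5 = 44963.452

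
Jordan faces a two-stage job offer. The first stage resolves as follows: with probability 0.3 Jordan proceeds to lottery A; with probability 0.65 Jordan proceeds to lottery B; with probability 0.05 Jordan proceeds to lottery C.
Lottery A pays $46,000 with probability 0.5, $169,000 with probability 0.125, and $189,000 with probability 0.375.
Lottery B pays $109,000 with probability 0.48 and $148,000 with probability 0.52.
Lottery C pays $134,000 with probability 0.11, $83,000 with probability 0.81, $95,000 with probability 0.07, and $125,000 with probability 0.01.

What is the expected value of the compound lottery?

$123,025.50

EV(A) = 0.5 × 46000 + 0.125 × 169000 + 0.375 × 189000 = 23000 + 21125 + 70875 = 115000
EV(B) = 0.48 × 109000 + 0.52 × 148000 = 52320 + 76960 = 129280
EV(C) = 0.11 × 134000 + 0.81 × 83000 + 0.07 × 95000 + 0.01 × 125000 = 14740 + 67230 + 6650 + 1250 = 89870
Overall = 0.3 × 115000 + 0.65 × 129280 + 0.05 × 89870 = 34500 + 84032 + 4493.5 = 123025.5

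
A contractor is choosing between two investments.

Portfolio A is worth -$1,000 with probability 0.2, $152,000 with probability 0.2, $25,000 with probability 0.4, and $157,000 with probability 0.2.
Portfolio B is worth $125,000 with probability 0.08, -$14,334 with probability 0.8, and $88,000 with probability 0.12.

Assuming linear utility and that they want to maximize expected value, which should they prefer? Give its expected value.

Portfolio A ($71,600)

Portfolio A = 0.2 × (-1000) + 0.2 × 152000 + 0.4 × 25000 + 0.2 × 157000 = -200 + 30400 + 10000 + 31400 = 71600
Portfolio B = 0.08 × 125000 + 0.8 × (-14334) + 0.12 × 88000 = 10000 − 11467.2 + 10560 = 9092.8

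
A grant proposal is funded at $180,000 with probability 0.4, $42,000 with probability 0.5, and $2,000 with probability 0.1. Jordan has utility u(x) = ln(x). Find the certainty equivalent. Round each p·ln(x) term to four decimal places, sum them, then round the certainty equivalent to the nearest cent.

$55,442.40

E[u] = 0.4·ln(180000) + 0.5·ln(42000) + 0.1·ln(2000) = 4.8403 + 5.3227 + 0.7601 = 10.9231
CE = e^10.9231 ≈ 55442.40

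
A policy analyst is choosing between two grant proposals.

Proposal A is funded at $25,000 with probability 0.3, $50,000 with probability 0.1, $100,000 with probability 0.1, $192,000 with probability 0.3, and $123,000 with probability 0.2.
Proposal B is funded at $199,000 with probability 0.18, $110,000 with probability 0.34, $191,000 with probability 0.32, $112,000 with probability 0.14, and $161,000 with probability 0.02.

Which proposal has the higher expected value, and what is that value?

Proposal B ($153,240)

Proposal A = 0.3 × 25000 + 0.1 × 50000 + 0.1 × 100000 + 0.3 × 192000 + 0.2 × 123000 = 7500 + 5000 + 10000 + 57600 + 24600 = 104700
Proposal B = 0.18 × 199000 + 0.34 × 110000 + 0.32 × 191000 + 0.14 × 112000 + 0.02 × 161000 = 35820 + 37400 + 61120 + 15680 + 3220 = 153240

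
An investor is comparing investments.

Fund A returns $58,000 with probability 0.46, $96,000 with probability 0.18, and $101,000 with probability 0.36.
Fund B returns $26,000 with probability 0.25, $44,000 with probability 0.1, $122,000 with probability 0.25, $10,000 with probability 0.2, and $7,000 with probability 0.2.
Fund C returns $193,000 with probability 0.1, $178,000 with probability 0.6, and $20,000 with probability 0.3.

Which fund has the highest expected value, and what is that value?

Fund C ($132,100)

Fund A = 0.46 × 58000 + 0.18 × 96000 + 0.36 × 101000 = 26680 + 17280 + 36360 = 80320
Fund B = 0.25 × 26000 + 0.1 × 44000 + 0.25 × 122000 + 0.2 × 10000 + 0.2 × 7000 = 6500 + 4400 + 30500 + 2000 + 1400 = 44800
Fund C = 0.1 × 193000 + 0.6 × 178000 + 0.3 × 20000 = 19300 + 106800 + 6000 = 132100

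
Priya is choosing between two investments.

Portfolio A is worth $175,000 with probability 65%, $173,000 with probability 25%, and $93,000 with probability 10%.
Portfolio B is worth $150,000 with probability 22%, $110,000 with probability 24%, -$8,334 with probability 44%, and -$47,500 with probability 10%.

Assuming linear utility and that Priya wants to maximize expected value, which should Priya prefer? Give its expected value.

Portfolio A = 0.65 × 175000 + 0.25 × 173000 + 0.1 × 93000 = 113750 + 43250 + 9300 = 166300
Portfolio B = 0.22 × 150000 + 0.24 × 110000 + 0.44 × (-8334) + 0.1 × (-47500) = 33000 + 26400 − 3666.96 − 4750 = 50983.04

Portfolio A ($166,300)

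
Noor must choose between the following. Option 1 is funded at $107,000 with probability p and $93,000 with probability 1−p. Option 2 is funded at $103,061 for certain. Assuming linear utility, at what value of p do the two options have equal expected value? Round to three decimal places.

p·107000 + (1−p)·93000 = 103061
14000p + 93000 = 103061
p = (103061 − 93000) / 14000

p = 0.719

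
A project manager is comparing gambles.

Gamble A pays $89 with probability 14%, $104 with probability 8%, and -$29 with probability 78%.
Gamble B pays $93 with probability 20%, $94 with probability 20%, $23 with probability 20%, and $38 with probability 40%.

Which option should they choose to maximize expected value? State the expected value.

Gamble A = 0.14 × 89 + 0.08 × 104 + 0.78 × (-29) = 12.46 + 8.32 − 22.62 = -1.84
Gamble B = 0.2 × 93 + 0.2 × 94 + 0.2 × 23 + 0.4 × 38 = 18.6 + 18.8 + 4.6 + 15.2 = 57.2

Gamble B ($57.20)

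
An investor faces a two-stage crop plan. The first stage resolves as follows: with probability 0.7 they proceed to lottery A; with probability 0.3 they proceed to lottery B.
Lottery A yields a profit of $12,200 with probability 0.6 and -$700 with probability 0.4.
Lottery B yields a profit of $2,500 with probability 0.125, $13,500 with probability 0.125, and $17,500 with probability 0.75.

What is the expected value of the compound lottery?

$9,465.50

EV(A) = 0.6 × 12200 + 0.4 × (-700) = 7320 − 280 = 7040
EV(B) = 0.125 × 2500 + 0.125 × 13500 + 0.75 × 17500 = 312.5 + 1687.5 + 13125 = 15125
Overall = 0.7 × 7040 + 0.3 × 15125 = 4928 + 4537.5 = 9465.5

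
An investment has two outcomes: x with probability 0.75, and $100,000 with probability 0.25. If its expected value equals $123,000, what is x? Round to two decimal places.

x = $130,666.67

0.75·x + 0.25·100000 = 123000
0.75·x = 123000 − 25000 = 98000
x = 98000 / 0.75 = 130666.6667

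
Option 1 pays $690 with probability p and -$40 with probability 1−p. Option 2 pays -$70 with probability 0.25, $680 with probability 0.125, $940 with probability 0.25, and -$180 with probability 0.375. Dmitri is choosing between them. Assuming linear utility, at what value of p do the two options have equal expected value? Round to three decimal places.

EV(Option 2) = 0.25 × (-70) + 0.125 × 680 + 0.25 × 940 + 0.375 × (-180) = -17.5 + 85 + 235 − 67.5 = 235
p·690 + (1−p)·(-40) = 235
730p − 40 = 235
p = (235 + 40) / 730

p = 0.377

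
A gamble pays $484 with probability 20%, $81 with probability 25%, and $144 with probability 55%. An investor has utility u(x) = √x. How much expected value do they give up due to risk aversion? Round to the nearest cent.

E[u] = 0.2·√484 + 0.25·√81 + 0.55·√144 = 0.2·22 + 0.25·9 + 0.55·12 = 13.25
CE = (13.25)² = 175.5625
Risk premium = EV − CE = 196.25 − 175.5625 = 20.6875

$20.69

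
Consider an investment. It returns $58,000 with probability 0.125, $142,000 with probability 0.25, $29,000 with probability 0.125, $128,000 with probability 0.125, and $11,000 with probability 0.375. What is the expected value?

$66,500

EV = 0.125 × 58000 + 0.25 × 142000 + 0.125 × 29000 + 0.125 × 128000 + 0.375 × 11000 = 7250 + 35500 + 3625 + 16000 + 4125 = 66500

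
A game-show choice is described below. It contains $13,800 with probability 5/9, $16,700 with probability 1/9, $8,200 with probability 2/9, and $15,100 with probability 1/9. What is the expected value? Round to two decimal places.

EV = 5/9 × 13800 + 1/9 × 16700 + 2/9 × 8200 + 1/9 × 15100 = 7666.6667 + 1855.5556 + 1822.2222 + 1677.7778 = 13022.2222

$13,022.22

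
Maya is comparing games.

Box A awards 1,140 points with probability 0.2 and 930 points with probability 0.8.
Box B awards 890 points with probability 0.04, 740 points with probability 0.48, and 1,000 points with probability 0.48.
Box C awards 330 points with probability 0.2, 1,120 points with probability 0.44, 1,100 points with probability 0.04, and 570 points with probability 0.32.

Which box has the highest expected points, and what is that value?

Box A = 0.2 × 1140 + 0.8 × 930 = 228 + 744 = 972
Box B = 0.04 × 890 + 0.48 × 740 + 0.48 × 1000 = 35.6 + 355.2 + 480 = 870.8
Box C = 0.2 × 330 + 0.44 × 1120 + 0.04 × 1100 + 0.32 × 570 = 66 + 492.8 + 44 + 182.4 = 785.2

Box A (972 points)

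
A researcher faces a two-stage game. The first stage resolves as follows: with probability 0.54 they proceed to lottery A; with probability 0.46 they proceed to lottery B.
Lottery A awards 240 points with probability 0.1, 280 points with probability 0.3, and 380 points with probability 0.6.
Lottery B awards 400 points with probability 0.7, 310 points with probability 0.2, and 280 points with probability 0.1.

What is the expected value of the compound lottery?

351.64 points

EV(A) = 0.1 × 240 + 0.3 × 280 + 0.6 × 380 = 24 + 84 + 228 = 336
EV(B) = 0.7 × 400 + 0.2 × 310 + 0.1 × 280 = 280 + 62 + 28 = 370
Overall = 0.54 × 336 + 0.46 × 370 = 181.44 + 170.2 = 351.64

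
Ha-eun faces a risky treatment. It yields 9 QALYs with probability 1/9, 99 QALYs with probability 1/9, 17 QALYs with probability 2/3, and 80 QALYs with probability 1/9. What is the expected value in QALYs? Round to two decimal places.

32.22 QALYs

EV = 1/9 × 9 + 1/9 × 99 + 2/3 × 17 + 1/9 × 80 = 1 + 11 + 11.3333 + 8.8889 = 32.2222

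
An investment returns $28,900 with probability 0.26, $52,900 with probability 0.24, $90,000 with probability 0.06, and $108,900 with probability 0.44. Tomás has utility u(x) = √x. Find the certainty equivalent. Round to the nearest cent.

$68,958.76

E[u] = 0.26·√28900 + 0.24·√52900 + 0.06·√90000 + 0.44·√108900 = 0.26·170 + 0.24·230 + 0.06·300 + 0.44·330 = 262.6
CE = (262.6)² = 68958.76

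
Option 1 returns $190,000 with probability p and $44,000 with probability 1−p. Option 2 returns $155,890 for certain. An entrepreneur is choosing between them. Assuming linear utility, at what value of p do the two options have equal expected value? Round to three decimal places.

p·190000 + (1−p)·44000 = 155890
146000p + 44000 = 155890
p = (155890 − 44000) / 146000

p = 0.766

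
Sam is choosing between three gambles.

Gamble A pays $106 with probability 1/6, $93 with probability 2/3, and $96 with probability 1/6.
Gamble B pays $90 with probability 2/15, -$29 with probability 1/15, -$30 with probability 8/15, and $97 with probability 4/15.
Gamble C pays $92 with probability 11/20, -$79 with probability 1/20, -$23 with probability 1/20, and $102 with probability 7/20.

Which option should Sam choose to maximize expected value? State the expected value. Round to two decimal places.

Gamble A ($95.67)

Gamble A = 1/6 × 106 + 2/3 × 93 + 1/6 × 96 = 17.6667 + 62 + 16 = 95.6667
Gamble B = 2/15 × 90 + 1/15 × (-29) + 8/15 × (-30) + 4/15 × 97 = 12 − 1.9333 − 16 + 25.8667 = 19.9333
Gamble C = 11/20 × 92 + 1/20 × (-79) + 1/20 × (-23) + 7/20 × 102 = 50.6 − 3.95 − 1.15 + 35.7 = 81.2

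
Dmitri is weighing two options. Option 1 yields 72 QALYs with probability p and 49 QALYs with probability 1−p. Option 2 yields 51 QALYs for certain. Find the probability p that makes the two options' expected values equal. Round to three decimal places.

p·72 + (1−p)·49 = 51
23p + 49 = 51
p = (51 − 49) / 23

p = 0.087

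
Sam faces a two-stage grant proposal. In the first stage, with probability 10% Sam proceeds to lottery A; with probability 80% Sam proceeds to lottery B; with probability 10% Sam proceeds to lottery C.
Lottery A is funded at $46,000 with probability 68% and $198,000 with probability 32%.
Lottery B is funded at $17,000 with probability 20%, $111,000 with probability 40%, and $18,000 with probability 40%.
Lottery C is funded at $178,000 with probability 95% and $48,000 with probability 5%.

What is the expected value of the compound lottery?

EV(A) = 0.68 × 46000 + 0.32 × 198000 = 31280 + 63360 = 94640
EV(B) = 0.2 × 17000 + 0.4 × 111000 + 0.4 × 18000 = 3400 + 44400 + 7200 = 55000
EV(C) = 0.95 × 178000 + 0.05 × 48000 = 169100 + 2400 = 171500
Overall = 0.1 × 94640 + 0.8 × 55000 + 0.1 × 171500 = 9464 + 44000 + 17150 = 70614

$70,614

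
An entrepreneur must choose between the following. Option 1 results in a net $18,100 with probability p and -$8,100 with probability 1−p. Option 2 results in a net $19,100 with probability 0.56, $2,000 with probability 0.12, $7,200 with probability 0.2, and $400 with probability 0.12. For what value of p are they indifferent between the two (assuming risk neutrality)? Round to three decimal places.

EV(Option 2) = 0.56 × 19100 + 0.12 × 2000 + 0.2 × 7200 + 0.12 × 400 = 10696 + 240 + 1440 + 48 = 12424
p·18100 + (1−p)·(-8100) = 12424
26200p − 8100 = 12424
p = (12424 + 8100) / 26200

p = 0.783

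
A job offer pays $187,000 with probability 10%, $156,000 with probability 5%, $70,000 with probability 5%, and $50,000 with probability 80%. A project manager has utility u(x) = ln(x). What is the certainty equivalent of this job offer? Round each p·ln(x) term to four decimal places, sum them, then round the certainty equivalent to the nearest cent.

$61,414.42

E[u] = 0.1·ln(187000) + 0.05·ln(156000) + 0.05·ln(70000) + 0.8·ln(50000) = 1.2139 + 0.5979 + 0.5578 + 8.6558 = 11.0254
CE = e^11.0254 ≈ 61414.42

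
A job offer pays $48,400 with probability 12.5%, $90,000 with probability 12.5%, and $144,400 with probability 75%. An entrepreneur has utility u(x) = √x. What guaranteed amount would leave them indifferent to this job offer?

$122,500

E[u] = 0.125·√48400 + 0.125·√90000 + 0.75·√144400 = 0.125·220 + 0.125·300 + 0.75·380 = 350
CE = (350)² = 122500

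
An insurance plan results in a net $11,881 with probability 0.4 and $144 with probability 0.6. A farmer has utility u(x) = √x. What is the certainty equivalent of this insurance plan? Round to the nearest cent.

$2,580.64

E[u] = 0.4·√11881 + 0.6·√144 = 0.4·109 + 0.6·12 = 50.8
CE = (50.8)² = 2580.64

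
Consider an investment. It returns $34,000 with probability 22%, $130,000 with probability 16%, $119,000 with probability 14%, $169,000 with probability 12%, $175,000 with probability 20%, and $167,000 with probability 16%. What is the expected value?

$126,940

EV = 0.22 × 34000 + 0.16 × 130000 + 0.14 × 119000 + 0.12 × 169000 + 0.2 × 175000 + 0.16 × 167000 = 7480 + 20800 + 16660 + 20280 + 35000 + 26720 = 126940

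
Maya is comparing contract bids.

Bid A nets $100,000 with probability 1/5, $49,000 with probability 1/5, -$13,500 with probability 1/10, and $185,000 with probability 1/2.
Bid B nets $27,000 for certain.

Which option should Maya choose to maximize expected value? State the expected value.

Bid A = 1/5 × 100000 + 1/5 × 49000 + 1/10 × (-13500) + 1/2 × 185000 = 20000 + 9800 − 1350 + 92500 = 120950
Bid B: 27000 (certain)

Bid A ($120,950)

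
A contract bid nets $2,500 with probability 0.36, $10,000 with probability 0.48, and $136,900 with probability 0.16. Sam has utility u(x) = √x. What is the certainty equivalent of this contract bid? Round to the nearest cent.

$15,675.04

E[u] = 0.36·√2500 + 0.48·√10000 + 0.16·√136900 = 0.36·50 + 0.48·100 + 0.16·370 = 125.2
CE = (125.2)² = 15675.04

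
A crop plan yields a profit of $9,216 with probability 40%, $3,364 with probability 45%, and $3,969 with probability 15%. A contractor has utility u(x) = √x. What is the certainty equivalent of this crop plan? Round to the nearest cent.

$5,468.60

E[u] = 0.4·√9216 + 0.45·√3364 + 0.15·√3969 = 0.4·96 + 0.45·58 + 0.15·63 = 73.95
CE = (73.95)² = 5468.6025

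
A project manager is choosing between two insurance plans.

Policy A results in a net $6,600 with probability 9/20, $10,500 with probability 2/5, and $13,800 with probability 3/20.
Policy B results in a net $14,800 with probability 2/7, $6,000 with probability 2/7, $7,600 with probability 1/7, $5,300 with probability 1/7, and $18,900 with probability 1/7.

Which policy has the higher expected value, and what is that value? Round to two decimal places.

Policy A = 9/20 × 6600 + 2/5 × 10500 + 3/20 × 13800 = 2970 + 4200 + 2070 = 9240
Policy B = 2/7 × 14800 + 2/7 × 6000 + 1/7 × 7600 + 1/7 × 5300 + 1/7 × 18900 = 4228.5714 + 1714.2857 + 1085.7143 + 757.1429 + 2700 = 10485.7143

Policy B ($10,485.71)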